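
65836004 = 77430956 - 11594952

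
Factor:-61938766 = -2^1 * 227^1*136429^1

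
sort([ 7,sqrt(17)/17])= [ sqrt( 17)/17, 7] 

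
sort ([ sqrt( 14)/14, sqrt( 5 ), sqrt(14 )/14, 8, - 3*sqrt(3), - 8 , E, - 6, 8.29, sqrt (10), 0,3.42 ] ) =[ - 8, - 6,-3*sqrt( 3),0, sqrt(14)/14  ,  sqrt( 14)/14, sqrt (5 ), E,sqrt(  10 ),3.42, 8, 8.29 ] 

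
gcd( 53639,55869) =1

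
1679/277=1679/277 = 6.06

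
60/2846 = 30/1423=0.02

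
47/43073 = 47/43073 = 0.00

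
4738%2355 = 28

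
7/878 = 7/878 =0.01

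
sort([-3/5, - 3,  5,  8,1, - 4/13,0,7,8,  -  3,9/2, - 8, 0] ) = [ - 8, - 3,-3, - 3/5 , -4/13,0, 0, 1, 9/2, 5,  7, 8,8] 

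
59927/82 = 59927/82 = 730.82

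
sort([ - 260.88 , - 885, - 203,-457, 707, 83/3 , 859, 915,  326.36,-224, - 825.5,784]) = [-885,-825.5, - 457,  -  260.88,-224,  -  203,  83/3, 326.36,707,784,859, 915]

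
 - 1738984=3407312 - 5146296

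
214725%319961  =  214725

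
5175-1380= 3795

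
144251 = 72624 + 71627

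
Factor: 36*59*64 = 135936 = 2^8*3^2 * 59^1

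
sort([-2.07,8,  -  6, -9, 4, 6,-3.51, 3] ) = [ - 9, - 6, - 3.51 , - 2.07,3,4, 6, 8]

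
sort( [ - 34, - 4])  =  [- 34, - 4 ] 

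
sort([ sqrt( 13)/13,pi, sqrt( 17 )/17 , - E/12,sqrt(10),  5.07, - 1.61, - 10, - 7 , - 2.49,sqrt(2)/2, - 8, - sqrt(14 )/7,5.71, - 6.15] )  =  [ - 10, - 8,-7, - 6.15  , - 2.49, -1.61,-sqrt( 14)/7, - E/12,sqrt( 17)/17,sqrt( 13 ) /13, sqrt(2)/2,pi, sqrt( 10),5.07,5.71 ] 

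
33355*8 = 266840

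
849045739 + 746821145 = 1595866884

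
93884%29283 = 6035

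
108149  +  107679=215828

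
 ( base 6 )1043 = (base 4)3303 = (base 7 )465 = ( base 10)243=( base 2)11110011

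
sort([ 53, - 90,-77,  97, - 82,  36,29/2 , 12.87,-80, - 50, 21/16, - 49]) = [ - 90, - 82, - 80, - 77, - 50, - 49,21/16, 12.87,29/2,36 , 53,97]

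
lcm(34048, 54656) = 2076928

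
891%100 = 91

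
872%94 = 26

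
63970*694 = 44395180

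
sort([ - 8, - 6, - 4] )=[ - 8, -6,- 4] 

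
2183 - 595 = 1588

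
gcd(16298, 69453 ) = 1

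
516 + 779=1295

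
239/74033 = 239/74033  =  0.00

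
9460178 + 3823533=13283711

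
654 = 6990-6336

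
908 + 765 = 1673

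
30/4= 15/2 = 7.50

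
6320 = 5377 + 943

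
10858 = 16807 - 5949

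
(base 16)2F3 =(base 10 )755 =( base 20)1hf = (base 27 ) 10Q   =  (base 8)1363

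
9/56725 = 9/56725 = 0.00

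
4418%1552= 1314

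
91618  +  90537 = 182155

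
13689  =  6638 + 7051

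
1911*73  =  139503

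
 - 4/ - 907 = 4/907= 0.00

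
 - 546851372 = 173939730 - 720791102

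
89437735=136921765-47484030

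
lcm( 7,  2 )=14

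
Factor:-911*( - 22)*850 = 2^2*5^2*11^1*17^1*911^1 = 17035700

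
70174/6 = 35087/3  =  11695.67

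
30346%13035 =4276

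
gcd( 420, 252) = 84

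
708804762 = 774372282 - 65567520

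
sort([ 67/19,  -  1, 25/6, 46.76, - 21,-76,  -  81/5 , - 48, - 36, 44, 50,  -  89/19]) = [ - 76, - 48,- 36, - 21, - 81/5, - 89/19,-1,67/19,  25/6, 44, 46.76,50] 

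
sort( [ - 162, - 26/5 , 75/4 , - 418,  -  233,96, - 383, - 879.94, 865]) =[ - 879.94, - 418, - 383,-233, - 162,  -  26/5 , 75/4 , 96, 865]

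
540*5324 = 2874960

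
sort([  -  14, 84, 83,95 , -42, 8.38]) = [ - 42, - 14 , 8.38,83,84 , 95 ]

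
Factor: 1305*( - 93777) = -3^3*5^1*29^1* 31259^1 = - 122378985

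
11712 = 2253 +9459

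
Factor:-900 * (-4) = 2^4 * 3^2*5^2 = 3600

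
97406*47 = 4578082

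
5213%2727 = 2486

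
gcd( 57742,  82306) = 2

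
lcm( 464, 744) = 43152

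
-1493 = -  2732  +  1239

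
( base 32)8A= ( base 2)100001010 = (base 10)266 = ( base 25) ag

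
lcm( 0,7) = 0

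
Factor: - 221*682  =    -  2^1*11^1*13^1*17^1*31^1 = -150722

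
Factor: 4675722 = 2^1*3^1*41^1 * 83^1*229^1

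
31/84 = 31/84 = 0.37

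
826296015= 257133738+569162277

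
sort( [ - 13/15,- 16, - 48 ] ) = [-48, - 16,-13/15 ]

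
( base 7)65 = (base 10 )47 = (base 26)1L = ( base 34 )1D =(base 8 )57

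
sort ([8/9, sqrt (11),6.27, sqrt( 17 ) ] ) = [8/9, sqrt(11), sqrt(17 ), 6.27] 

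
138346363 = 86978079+51368284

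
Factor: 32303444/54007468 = 59^1 *136879^1*13501867^(  -  1) = 8075861/13501867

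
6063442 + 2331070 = 8394512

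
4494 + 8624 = 13118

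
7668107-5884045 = 1784062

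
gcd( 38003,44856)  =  623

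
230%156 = 74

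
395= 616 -221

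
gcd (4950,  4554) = 198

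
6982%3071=840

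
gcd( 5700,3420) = 1140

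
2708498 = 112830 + 2595668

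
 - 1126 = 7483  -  8609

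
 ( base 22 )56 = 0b1110100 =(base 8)164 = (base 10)116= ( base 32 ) 3K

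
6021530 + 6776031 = 12797561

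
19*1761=33459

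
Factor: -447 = -3^1*149^1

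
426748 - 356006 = 70742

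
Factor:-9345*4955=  - 3^1*5^2 * 7^1*89^1*991^1 = -46304475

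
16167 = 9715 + 6452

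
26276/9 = 2919 + 5/9 = 2919.56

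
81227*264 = 21443928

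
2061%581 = 318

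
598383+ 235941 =834324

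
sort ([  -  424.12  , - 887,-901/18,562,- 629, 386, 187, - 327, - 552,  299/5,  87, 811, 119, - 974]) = [ - 974,-887, - 629,-552, - 424.12,- 327, - 901/18,299/5, 87, 119, 187,386,562, 811]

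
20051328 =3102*6464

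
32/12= 8/3 = 2.67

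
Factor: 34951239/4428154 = 2^ (-1) *3^2*113^1*34367^1 * 2214077^( -1)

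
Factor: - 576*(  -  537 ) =309312 = 2^6 * 3^3*179^1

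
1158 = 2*579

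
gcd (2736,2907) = 171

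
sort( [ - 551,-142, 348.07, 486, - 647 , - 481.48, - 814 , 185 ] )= [-814, -647 , - 551, - 481.48, - 142, 185,348.07, 486 ] 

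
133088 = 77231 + 55857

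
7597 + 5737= 13334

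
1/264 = 1/264 = 0.00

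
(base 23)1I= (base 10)41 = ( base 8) 51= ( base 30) 1B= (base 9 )45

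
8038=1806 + 6232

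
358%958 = 358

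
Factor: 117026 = 2^1*7^1*13^1*643^1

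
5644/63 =89 + 37/63  =  89.59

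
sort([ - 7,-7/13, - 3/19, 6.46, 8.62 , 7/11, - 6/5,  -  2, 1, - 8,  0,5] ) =[-8,-7,  -  2, - 6/5 , - 7/13, -3/19,0,7/11,1,5, 6.46, 8.62]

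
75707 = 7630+68077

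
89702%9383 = 5255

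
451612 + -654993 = - 203381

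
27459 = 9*3051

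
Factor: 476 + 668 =1144  =  2^3* 11^1 * 13^1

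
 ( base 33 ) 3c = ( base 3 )11010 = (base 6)303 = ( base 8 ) 157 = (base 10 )111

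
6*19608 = 117648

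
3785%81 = 59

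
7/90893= 7/90893  =  0.00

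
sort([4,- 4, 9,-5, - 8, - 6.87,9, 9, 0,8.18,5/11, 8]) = [ - 8, - 6.87, -5,  -  4,0,5/11,  4 , 8,8.18, 9,9,9] 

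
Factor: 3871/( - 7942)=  - 2^( - 1)* 7^2*11^( - 1 )*19^( - 2 )*79^1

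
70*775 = 54250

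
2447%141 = 50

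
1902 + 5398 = 7300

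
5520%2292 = 936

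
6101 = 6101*1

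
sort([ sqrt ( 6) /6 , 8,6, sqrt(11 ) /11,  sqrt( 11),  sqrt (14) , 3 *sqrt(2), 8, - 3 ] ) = [  -  3,sqrt( 11)/11,sqrt( 6 ) /6,sqrt (11 ),  sqrt(14), 3*sqrt( 2),6, 8,8]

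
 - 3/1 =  - 3 = - 3.00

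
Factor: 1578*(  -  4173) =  - 6584994  =  - 2^1*3^2*13^1*107^1 *263^1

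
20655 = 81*255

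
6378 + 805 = 7183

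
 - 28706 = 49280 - 77986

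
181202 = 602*301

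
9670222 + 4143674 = 13813896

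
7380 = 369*20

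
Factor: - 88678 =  - 2^1*101^1 * 439^1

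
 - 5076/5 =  - 1016 + 4/5 = - 1015.20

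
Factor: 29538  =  2^1 * 3^3*547^1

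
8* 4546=36368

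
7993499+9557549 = 17551048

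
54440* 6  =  326640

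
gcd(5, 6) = 1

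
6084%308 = 232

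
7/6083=1/869 = 0.00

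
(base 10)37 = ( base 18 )21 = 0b100101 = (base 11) 34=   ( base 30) 17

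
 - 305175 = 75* ( - 4069 ) 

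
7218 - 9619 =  - 2401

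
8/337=8/337 =0.02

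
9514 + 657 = 10171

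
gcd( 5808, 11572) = 44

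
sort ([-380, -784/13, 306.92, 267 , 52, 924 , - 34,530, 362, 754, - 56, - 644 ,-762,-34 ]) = [-762, -644,  -  380, - 784/13, - 56, - 34,-34,52, 267,306.92, 362, 530,754, 924]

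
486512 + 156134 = 642646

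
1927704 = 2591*744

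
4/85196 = 1/21299 = 0.00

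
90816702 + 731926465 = 822743167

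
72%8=0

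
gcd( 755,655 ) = 5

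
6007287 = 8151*737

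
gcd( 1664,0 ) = 1664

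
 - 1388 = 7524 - 8912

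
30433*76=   2312908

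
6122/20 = 3061/10= 306.10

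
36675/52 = 705 + 15/52 = 705.29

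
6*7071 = 42426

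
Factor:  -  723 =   -  3^1*241^1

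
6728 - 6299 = 429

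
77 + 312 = 389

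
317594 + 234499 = 552093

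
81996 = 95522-13526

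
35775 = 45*795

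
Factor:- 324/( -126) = 2^1*3^2* 7^( - 1) = 18/7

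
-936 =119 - 1055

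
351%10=1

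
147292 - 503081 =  - 355789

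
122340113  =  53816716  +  68523397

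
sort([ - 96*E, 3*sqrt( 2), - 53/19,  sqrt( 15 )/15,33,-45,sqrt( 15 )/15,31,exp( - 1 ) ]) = [ - 96*E, - 45, - 53/19,sqrt( 15 ) /15,sqrt( 15)/15,exp( - 1), 3*sqrt( 2),31,33]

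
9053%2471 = 1640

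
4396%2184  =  28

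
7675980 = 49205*156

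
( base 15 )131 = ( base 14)155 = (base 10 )271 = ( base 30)91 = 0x10f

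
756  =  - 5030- - 5786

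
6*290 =1740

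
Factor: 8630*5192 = 44806960 = 2^4*5^1* 11^1*59^1*863^1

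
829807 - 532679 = 297128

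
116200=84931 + 31269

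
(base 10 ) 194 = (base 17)b7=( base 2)11000010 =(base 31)68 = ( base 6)522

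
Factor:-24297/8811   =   - 3^( - 1) * 7^1*11^( - 1)*13^1 = -91/33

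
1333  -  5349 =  - 4016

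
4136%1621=894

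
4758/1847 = 2 + 1064/1847= 2.58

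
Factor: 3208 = 2^3*401^1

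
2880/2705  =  576/541 = 1.06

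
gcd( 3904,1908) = 4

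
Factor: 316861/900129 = 3^ ( - 1)*300043^( - 1)*316861^1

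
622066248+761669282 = 1383735530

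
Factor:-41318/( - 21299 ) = 2^1 * 19^( -2) * 59^(-1 )*73^1*283^1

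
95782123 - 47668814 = 48113309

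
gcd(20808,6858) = 18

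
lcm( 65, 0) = 0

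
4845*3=14535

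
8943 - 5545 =3398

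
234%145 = 89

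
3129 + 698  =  3827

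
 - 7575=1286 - 8861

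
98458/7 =98458/7=14065.43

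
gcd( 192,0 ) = 192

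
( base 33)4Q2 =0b1010001100000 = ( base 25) 88g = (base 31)5D8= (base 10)5216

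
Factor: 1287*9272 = 11933064=2^3*3^2*11^1*13^1*19^1*61^1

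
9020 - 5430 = 3590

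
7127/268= 7127/268=26.59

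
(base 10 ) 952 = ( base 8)1670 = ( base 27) 187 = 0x3B8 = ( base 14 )4C0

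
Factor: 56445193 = 7^1*8063599^1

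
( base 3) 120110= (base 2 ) 110100001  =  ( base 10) 417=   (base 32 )d1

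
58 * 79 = 4582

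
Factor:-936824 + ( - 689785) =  - 3^1*19^1*28537^1 = -1626609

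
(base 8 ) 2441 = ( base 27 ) 1LH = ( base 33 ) 16Q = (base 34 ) 14l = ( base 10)1313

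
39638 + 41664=81302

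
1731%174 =165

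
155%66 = 23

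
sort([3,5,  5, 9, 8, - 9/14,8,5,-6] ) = [ -6, - 9/14,3,5,5,5,8, 8,9]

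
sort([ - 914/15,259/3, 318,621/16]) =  [ - 914/15,621/16,  259/3 , 318]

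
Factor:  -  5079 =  - 3^1*1693^1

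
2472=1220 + 1252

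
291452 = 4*72863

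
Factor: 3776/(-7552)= - 1/2 = - 2^( - 1)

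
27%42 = 27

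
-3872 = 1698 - 5570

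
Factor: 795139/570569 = 570569^( - 1)*795139^1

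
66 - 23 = 43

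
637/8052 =637/8052 = 0.08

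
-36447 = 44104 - 80551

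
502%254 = 248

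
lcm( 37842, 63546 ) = 3367938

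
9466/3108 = 3 + 71/1554 = 3.05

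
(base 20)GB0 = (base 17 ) 15f7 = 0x19dc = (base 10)6620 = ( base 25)AEK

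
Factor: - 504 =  - 2^3*3^2 * 7^1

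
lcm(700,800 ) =5600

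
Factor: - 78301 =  - 78301^1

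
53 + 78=131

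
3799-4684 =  - 885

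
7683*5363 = 41203929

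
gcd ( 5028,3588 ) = 12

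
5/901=5/901 = 0.01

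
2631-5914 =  - 3283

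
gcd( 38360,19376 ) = 56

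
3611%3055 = 556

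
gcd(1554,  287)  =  7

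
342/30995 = 342/30995= 0.01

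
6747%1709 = 1620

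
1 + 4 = 5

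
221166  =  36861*6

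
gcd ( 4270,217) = 7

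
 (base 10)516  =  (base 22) 11a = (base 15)246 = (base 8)1004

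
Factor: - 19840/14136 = -80/57 = - 2^4 *3^( - 1)*5^1 * 19^( - 1)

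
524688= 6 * 87448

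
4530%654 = 606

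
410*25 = 10250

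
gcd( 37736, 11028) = 4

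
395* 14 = 5530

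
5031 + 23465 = 28496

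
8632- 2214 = 6418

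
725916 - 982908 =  - 256992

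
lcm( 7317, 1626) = 14634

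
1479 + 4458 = 5937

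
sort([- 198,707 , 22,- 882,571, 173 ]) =[  -  882, - 198,  22, 173,571,707]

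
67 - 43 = 24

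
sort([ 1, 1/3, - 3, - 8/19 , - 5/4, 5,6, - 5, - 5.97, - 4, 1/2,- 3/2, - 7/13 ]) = [ - 5.97,  -  5, - 4,- 3, - 3/2, - 5/4, - 7/13 , - 8/19, 1/3,  1/2,  1, 5, 6]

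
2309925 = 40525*57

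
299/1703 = 23/131 = 0.18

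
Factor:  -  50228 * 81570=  - 4097097960 = - 2^3*3^1*5^1*29^1*433^1*2719^1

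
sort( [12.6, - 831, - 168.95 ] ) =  [ - 831, - 168.95 , 12.6 ]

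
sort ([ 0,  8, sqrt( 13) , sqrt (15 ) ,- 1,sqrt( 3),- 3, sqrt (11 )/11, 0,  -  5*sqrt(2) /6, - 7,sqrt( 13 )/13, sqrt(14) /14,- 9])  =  [  -  9, - 7, - 3, - 5 * sqrt(2)/6, - 1, 0, 0, sqrt( 14 ) /14 , sqrt(13 ) /13, sqrt(11 )/11,  sqrt (3 ), sqrt(13),sqrt(15 ),8]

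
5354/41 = 5354/41 = 130.59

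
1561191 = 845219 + 715972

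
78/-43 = -2 + 8/43 = - 1.81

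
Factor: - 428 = -2^2*107^1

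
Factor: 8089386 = 2^1*3^1*1348231^1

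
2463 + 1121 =3584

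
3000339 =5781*519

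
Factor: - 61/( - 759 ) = 3^( - 1)*11^( - 1 ) * 23^( - 1)*61^1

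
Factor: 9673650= 2^1*3^2*5^2*7^1*37^1*83^1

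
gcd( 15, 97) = 1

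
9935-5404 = 4531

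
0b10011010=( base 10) 154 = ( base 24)6A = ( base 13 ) BB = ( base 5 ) 1104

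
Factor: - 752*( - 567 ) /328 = 2^1*3^4*7^1 * 41^( - 1 )* 47^1  =  53298/41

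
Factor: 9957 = 3^1 * 3319^1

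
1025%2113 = 1025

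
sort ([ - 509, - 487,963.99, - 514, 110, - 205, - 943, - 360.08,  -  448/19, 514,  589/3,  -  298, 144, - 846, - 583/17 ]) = [ - 943, - 846,-514, - 509, - 487, - 360.08,  -  298, - 205, - 583/17,-448/19,110, 144, 589/3,514,963.99] 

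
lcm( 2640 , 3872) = 58080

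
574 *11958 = 6863892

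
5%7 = 5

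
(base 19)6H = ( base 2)10000011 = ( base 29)4f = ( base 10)131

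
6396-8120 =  - 1724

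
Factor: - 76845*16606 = -1276088070 = - 2^1*3^1*5^1*19^2 * 23^1*47^1*109^1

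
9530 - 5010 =4520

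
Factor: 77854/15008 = 2^( - 4) *83^1= 83/16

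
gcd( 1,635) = 1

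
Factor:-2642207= -37^1*71411^1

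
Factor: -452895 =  - 3^1*5^1  *  109^1*277^1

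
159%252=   159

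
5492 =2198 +3294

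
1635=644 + 991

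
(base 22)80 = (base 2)10110000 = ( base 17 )A6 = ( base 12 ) 128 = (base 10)176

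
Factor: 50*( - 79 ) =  - 2^1*5^2*79^1 = -3950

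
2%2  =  0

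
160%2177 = 160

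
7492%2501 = 2490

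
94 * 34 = 3196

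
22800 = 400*57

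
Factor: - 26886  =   - 2^1*3^1*4481^1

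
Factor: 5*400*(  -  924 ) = -1848000 = - 2^6 * 3^1*5^3* 7^1*11^1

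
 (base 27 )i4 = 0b111101010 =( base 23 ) l7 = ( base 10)490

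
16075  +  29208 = 45283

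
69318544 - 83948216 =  - 14629672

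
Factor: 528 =2^4*3^1  *11^1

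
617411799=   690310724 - 72898925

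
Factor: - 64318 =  - 2^1*32159^1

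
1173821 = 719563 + 454258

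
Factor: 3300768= 2^5*3^2*73^1 * 157^1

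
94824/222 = 427+5/37 = 427.14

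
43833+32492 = 76325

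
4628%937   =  880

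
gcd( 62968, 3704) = 3704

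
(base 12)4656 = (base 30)8lc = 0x1EA2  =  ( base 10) 7842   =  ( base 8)17242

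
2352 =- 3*( - 784 )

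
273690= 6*45615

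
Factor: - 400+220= -2^2 * 3^2*5^1= - 180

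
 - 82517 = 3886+- 86403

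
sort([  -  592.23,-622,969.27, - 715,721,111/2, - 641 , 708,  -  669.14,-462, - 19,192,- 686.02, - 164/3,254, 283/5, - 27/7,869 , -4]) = [-715, - 686.02, - 669.14, - 641, - 622, - 592.23 , - 462, -164/3,-19, - 4 ,-27/7, 111/2,283/5, 192,254, 708,721 , 869 , 969.27] 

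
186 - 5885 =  - 5699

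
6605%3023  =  559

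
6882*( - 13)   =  -89466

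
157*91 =14287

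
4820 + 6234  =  11054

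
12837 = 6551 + 6286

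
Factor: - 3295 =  - 5^1*659^1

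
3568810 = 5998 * 595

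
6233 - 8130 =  - 1897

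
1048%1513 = 1048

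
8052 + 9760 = 17812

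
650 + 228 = 878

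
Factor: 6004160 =2^6 * 5^1*29^1*647^1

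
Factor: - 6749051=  - 17^1 * 23^1*41^1*421^1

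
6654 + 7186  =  13840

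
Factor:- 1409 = -1409^1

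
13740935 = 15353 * 895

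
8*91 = 728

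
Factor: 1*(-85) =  - 85 = -  5^1*17^1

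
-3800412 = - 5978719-  -  2178307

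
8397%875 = 522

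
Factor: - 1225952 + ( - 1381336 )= - 2^3*3^1*108637^1  =  - 2607288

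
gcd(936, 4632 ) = 24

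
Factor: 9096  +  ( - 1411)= 5^1*29^1*53^1 = 7685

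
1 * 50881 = 50881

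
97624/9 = 97624/9  =  10847.11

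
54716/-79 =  - 54716/79= - 692.61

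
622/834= 311/417 = 0.75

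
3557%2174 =1383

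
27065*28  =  757820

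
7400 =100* 74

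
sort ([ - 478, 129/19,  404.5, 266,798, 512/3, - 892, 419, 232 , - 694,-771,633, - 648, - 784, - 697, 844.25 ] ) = [ - 892 ,-784, - 771, - 697, - 694, - 648, - 478,129/19,  512/3,232, 266, 404.5,419,633,798 , 844.25]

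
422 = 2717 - 2295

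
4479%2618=1861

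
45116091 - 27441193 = 17674898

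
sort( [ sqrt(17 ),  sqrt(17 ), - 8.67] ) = [  -  8.67,sqrt(17 ),sqrt(17 ) ] 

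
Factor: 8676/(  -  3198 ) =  - 1446/533 = - 2^1*3^1*13^( - 1)*41^( - 1) * 241^1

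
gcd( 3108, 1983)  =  3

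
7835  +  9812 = 17647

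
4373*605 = 2645665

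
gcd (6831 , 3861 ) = 297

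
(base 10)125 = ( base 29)49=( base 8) 175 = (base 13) 98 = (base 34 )3n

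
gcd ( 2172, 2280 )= 12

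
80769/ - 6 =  - 13462 + 1/2  =  - 13461.50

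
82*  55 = 4510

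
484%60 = 4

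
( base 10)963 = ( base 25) 1dd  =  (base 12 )683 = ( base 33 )t6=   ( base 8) 1703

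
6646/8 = 3323/4 = 830.75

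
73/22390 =73/22390 = 0.00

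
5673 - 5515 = 158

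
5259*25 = 131475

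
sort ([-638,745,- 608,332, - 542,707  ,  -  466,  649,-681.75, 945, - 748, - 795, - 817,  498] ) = [ - 817,-795, - 748 , - 681.75,  -  638, - 608, -542, - 466,332,498,  649, 707,745,945]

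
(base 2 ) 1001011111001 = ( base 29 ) 5ME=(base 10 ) 4857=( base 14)1AAD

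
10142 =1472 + 8670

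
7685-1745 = 5940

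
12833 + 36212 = 49045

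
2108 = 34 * 62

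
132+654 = 786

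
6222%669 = 201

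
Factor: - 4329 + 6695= 2^1*7^1*13^2 = 2366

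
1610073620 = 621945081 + 988128539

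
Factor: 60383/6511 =17^( - 1 )*383^( - 1) * 60383^1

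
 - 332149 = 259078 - 591227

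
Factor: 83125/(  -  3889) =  - 5^4 * 7^1*19^1*3889^( - 1 ) 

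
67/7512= 67/7512 = 0.01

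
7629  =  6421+1208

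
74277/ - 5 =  - 74277/5 = -14855.40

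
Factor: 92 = 2^2 * 23^1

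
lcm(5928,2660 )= 207480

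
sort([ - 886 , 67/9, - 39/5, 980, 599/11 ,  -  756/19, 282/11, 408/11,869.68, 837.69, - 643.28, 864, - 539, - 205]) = [-886,-643.28, - 539, - 205, - 756/19, - 39/5, 67/9, 282/11 , 408/11,599/11,837.69,864,869.68,980] 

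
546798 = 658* 831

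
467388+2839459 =3306847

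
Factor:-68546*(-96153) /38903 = 6590903538/38903 = 2^1*3^1*32051^1*34273^1*38903^(-1) 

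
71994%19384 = 13842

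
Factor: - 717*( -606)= 434502= 2^1*3^2  *101^1*239^1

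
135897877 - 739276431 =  - 603378554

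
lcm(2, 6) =6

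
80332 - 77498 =2834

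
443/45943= 443/45943= 0.01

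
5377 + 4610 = 9987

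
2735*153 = 418455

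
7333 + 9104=16437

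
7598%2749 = 2100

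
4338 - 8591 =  - 4253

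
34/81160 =17/40580 = 0.00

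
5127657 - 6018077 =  - 890420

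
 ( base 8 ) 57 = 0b101111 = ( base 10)47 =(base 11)43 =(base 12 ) 3b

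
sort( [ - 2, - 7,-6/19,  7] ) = [ - 7, - 2,  -  6/19, 7]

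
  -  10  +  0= -10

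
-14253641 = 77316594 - 91570235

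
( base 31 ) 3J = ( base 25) 4C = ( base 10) 112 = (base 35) 37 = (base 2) 1110000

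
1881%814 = 253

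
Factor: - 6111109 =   -  17^1 * 359477^1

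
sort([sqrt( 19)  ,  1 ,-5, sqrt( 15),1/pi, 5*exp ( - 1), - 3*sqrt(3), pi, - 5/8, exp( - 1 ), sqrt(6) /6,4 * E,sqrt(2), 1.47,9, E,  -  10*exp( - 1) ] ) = [-3*sqrt( 3),  -  5,-10*exp ( - 1),- 5/8, 1/pi,exp( - 1) , sqrt(6)/6, 1,sqrt ( 2),1.47 , 5*exp (  -  1),E,pi , sqrt( 15 ), sqrt(19) , 9,  4*E ] 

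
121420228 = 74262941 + 47157287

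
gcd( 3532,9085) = 1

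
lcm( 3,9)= 9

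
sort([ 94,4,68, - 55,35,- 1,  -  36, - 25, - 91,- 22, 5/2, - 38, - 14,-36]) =[ - 91 , - 55, - 38, - 36, - 36,  -  25,-22,-14 , - 1, 5/2, 4,  35, 68, 94 ] 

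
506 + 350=856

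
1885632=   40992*46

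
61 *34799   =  2122739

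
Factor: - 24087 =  - 3^1*7^1*31^1*37^1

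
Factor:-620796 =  - 2^2*3^1*11^1*4703^1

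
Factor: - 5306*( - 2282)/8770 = 2^1* 5^(-1)*7^2*163^1*379^1*877^( - 1 ) = 6054146/4385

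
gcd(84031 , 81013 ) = 1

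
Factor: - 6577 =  - 6577^1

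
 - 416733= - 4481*93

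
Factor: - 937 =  -937^1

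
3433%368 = 121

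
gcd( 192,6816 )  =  96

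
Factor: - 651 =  - 3^1*7^1*31^1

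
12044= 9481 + 2563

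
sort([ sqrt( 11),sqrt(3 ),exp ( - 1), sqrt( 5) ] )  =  [exp( - 1), sqrt ( 3 ),sqrt( 5),sqrt( 11)] 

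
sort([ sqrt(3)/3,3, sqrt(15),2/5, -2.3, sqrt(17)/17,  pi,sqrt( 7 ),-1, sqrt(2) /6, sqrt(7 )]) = [ - 2.3,-1, sqrt(2 )/6,sqrt( 17) /17, 2/5 , sqrt(3) /3, sqrt(7), sqrt(7 ), 3, pi,sqrt(15)] 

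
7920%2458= 546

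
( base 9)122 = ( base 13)7a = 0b1100101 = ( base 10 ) 101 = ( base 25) 41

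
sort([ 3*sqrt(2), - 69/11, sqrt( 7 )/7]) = [-69/11,sqrt( 7) /7,3*sqrt(2)]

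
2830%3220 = 2830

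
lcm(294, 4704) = 4704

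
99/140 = 99/140  =  0.71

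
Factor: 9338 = 2^1*7^1 * 23^1*29^1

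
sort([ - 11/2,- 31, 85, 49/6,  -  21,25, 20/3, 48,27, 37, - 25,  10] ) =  [-31,-25, - 21, - 11/2 , 20/3, 49/6,10, 25,27,37,48, 85 ] 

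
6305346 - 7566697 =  - 1261351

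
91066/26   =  3502 + 7/13 = 3502.54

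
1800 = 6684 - 4884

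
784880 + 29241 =814121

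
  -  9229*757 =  - 6986353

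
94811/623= 94811/623 = 152.18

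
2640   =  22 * 120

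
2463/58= 2463/58 = 42.47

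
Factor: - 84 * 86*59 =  - 426216  =  -2^3*3^1 * 7^1*43^1*59^1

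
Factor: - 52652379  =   - 3^1*13^1*1350061^1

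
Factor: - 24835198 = -2^1*17^1 * 730447^1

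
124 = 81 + 43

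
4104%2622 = 1482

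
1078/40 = 26+ 19/20 = 26.95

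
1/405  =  1/405 =0.00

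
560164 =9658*58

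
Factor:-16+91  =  75 = 3^1*5^2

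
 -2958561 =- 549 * 5389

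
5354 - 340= 5014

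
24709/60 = 24709/60 = 411.82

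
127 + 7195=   7322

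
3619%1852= 1767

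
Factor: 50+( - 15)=35 = 5^1*7^1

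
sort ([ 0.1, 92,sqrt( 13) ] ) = [ 0.1,sqrt(13), 92] 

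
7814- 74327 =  - 66513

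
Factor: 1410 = 2^1*3^1*5^1*47^1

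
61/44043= 61/44043= 0.00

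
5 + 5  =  10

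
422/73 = 422/73=5.78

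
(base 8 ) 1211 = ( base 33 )jm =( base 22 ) 17B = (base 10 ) 649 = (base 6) 3001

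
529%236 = 57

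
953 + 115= 1068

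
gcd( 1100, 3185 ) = 5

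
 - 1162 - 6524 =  - 7686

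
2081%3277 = 2081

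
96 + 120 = 216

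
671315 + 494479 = 1165794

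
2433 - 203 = 2230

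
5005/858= 5  +  5/6 = 5.83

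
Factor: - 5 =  -5^1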